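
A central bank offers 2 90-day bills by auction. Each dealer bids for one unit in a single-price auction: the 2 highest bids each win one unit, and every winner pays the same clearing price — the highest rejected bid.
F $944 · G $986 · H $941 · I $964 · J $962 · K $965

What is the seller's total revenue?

Total revenue: $1,928

Sorting: 986 (G), 965 (K), 964 (I), 962 (J), …
Winners (2 units): G, K.
Highest unsuccessful bid: $964 → clearing price.
Total revenue = 2 × $964 = $1,928.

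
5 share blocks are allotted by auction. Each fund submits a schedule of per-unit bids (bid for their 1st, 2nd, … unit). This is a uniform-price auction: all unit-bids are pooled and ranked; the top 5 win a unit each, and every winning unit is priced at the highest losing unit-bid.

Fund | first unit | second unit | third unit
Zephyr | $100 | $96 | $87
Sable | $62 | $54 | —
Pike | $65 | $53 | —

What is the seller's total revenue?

Pooled unit-bids ranked (top 5): 100 (Zephyr-1), 96 (Zephyr-2), 87 (Zephyr-3), 65 (Pike-1), 62 (Sable-1)
The (k+1)-th unit-bid is $54.
Allocation: Pike 1, Sable 1, Zephyr 3. Every unit priced at $54.
Revenue = 5 × 54 = $270.

Total revenue: $270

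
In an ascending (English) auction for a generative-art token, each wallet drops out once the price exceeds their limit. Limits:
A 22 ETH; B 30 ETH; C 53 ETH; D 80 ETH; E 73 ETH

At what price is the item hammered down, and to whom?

D wins at 73 ETH

Limits ranked: 80 (D) > 73 (E) > 53 (C) > 30 (B) > 22 (A)
Bidding ends when E exits at 73 ETH; D takes it.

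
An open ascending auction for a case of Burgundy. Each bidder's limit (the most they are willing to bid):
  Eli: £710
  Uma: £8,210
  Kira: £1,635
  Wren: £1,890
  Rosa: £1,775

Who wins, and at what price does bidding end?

Sorting limits: 8,210 (Uma) > 1,890 (Wren) > 1,775 (Rosa) > 1,635 (Kira) > 710 (Eli)
Wren is the last rival to drop out, at £1,890; Uma remains and wins at that price.

Uma wins at £1,890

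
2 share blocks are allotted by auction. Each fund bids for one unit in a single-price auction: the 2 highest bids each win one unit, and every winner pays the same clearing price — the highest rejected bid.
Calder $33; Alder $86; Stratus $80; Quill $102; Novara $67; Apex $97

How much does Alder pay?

Alder pays $0

Bids ranked high→low: 102 (Quill), 97 (Apex), 86 (Alder), 80 (Stratus), …
Top 2: Quill, Apex.
First losing bid is Alder's $86, which sets the uniform price.
Alder does not win → pays $0.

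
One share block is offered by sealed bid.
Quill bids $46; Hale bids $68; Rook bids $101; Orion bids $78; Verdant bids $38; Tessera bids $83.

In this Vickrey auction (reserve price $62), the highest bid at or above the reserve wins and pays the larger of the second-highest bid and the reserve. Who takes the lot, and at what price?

Sorting bids: 101 (Rook) > 83 (Tessera) > 78 (Orion) > 68 (Hale) > 46 (Quill) > 38 (Verdant)
Highest eligible bid: Rook at $101.
max(second-highest $83, reserve $62) = $83; the reserve does not bind.

Rook pays $83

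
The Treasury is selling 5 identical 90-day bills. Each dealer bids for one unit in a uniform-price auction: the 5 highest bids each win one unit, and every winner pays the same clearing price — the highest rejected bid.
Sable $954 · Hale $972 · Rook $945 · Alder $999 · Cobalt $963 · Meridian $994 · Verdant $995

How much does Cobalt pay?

Bids ranked high→low: 999 (Alder), 995 (Verdant), 994 (Meridian), 972 (Hale), 963 (Cobalt), 954 (Sable), 945 (Rook)
Top 5: Alder, Verdant, Meridian, Hale, Cobalt.
First losing bid is Sable's $954, which sets the uniform price.
Cobalt wins → pays $954.

Cobalt pays $954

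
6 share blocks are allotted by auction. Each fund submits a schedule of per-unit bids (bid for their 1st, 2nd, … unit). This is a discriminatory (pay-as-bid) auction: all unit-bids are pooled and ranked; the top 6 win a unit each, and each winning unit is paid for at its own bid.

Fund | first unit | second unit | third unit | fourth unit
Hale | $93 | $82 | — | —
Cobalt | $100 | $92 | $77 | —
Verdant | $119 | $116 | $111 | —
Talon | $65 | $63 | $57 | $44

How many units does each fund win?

Merging the schedules and taking the best 6: 119 (Verdant-1), 116 (Verdant-2), 111 (Verdant-3), 100 (Cobalt-1), 93 (Hale-1), 92 (Cobalt-2)
Next rejected bid: $82 (not a price — pay-as-bid).
Allocation: Cobalt 2, Hale 1, Verdant 3.

Cobalt 2, Hale 1, Verdant 3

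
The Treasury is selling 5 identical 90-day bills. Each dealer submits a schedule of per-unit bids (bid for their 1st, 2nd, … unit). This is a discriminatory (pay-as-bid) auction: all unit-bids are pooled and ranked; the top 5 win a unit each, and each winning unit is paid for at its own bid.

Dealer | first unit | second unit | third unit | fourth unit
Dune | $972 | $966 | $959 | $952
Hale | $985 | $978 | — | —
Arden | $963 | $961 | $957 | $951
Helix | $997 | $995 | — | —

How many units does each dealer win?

Dune 1, Hale 2, Helix 2

Pooled unit-bids ranked (top 5): 997 (Helix-1), 995 (Helix-2), 985 (Hale-1), 978 (Hale-2), 972 (Dune-1)
Next rejected bid: $966 (not a price — pay-as-bid).
Allocation: Dune 1, Hale 2, Helix 2.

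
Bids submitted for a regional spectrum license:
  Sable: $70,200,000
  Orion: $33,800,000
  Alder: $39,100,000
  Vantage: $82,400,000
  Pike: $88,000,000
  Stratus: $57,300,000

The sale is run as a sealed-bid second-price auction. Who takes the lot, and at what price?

Pike pays $82,400,000

Bids in order: 88,000,000 (Pike) > 82,400,000 (Vantage) > 70,200,000 (Sable) > 57,300,000 (Stratus) > 39,100,000 (Alder) > 33,800,000 (Orion)
Pike wins with the highest bid; price is set by the runner-up at $82,400,000.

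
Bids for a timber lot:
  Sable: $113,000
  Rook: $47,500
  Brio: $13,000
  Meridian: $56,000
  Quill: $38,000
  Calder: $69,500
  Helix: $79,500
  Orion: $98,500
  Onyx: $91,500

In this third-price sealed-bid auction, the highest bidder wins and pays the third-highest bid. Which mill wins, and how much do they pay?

Sable pays $91,500

Bids ranked: 113,000 (Sable) > 98,500 (Orion) > 91,500 (Onyx) > 79,500 (Helix) > 69,500 (Calder) > 56,000 (Meridian) > …
Sable is highest; pays the third-highest bid, $91,500.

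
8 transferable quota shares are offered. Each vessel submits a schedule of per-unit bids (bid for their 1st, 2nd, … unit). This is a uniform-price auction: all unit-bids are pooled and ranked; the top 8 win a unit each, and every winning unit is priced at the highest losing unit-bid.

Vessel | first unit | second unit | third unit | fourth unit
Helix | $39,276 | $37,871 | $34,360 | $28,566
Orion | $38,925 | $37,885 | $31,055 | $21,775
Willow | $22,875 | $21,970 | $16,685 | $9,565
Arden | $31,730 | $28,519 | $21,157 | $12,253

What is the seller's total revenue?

Total revenue: $228,152

All unit-bids, highest first — top 8: 39,276 (Helix-1), 38,925 (Orion-1), 37,885 (Orion-2), 37,871 (Helix-2), 34,360 (Helix-3), 31,730 (Arden-1), 31,055 (Orion-3), 28,566 (Helix-4)
First bid not allocated: $28,519.
Allocation: Arden 1, Helix 4, Orion 3. Every unit priced at $28,519.
Revenue = 8 × 28,519 = $228,152.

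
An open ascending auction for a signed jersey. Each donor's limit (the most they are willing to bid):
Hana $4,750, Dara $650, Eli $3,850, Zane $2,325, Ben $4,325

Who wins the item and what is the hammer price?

Open ascending-bid auction: the price rises until one bidder remains; the winner pays the price at which the last rival dropped out.
Sorting limits: 4,750 (Hana) > 4,325 (Ben) > 3,850 (Eli) > 2,325 (Zane) > 650 (Dara)
Once the price passes $4,325, only Hana is left; the hammer falls at Ben's limit of $4,325.

Hana wins at $4,325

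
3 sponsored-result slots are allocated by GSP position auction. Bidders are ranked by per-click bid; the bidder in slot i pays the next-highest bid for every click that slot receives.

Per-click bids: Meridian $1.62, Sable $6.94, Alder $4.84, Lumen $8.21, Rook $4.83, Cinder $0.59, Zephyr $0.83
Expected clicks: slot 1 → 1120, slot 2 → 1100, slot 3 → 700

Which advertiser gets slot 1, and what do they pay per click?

Lumen; $6.94 per click

Per-click bids in order: $8.21 (Lumen) > $6.94 (Sable) > $4.84 (Alder) > $4.83 (Rook) > …
Slot 1 goes to the first-ranked bidder, Lumen, who pays the next bid down: $6.94/click.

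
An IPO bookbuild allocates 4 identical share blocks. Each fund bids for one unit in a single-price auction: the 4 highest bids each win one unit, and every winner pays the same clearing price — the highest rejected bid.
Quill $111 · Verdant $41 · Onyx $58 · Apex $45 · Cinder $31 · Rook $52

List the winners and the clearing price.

Sorting: 111 (Quill), 58 (Onyx), 52 (Rook), 45 (Apex), 41 (Verdant), 31 (Cinder)
Top 4: Quill, Onyx, Rook, Apex.
Highest unsuccessful bid: $41 → clearing price.

Quill, Onyx, Rook, Apex; each pays $41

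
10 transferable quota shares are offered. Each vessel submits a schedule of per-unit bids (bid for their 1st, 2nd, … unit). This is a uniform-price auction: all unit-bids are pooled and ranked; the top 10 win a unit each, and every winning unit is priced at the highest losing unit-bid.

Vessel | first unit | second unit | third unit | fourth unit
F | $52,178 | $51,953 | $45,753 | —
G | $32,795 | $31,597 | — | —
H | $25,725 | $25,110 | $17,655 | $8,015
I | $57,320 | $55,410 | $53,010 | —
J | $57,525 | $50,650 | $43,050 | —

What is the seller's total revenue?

Merging the schedules and taking the best 10: 57,525 (J-1), 57,320 (I-1), 55,410 (I-2), 53,010 (I-3), 52,178 (F-1), 51,953 (F-2), 50,650 (J-2), 45,753 (F-3), 43,050 (J-3), 32,795 (G-1)
First bid not allocated: $31,597.
Allocation: F 3, G 1, I 3, J 3. Every unit priced at $31,597.
Revenue = 10 × 31,597 = $315,970.

Total revenue: $315,970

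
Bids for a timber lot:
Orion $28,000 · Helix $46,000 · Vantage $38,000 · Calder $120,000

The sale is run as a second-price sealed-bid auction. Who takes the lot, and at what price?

Rule: the highest bidder wins and pays the second-highest bid.
Sorting bids: 120,000 (Calder) > 46,000 (Helix) > 38,000 (Vantage) > 28,000 (Orion)
Calder is highest; pays the second-highest bid, $46,000.

Calder pays $46,000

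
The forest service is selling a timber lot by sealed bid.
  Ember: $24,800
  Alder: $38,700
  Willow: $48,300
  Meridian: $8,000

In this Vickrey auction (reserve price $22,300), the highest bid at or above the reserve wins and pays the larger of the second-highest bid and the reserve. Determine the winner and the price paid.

Willow pays $38,700

Bids ranked: 48,300 (Willow) > 38,700 (Alder) > 24,800 (Ember) > 8,000 (Meridian)
Highest eligible bid: Willow at $48,300.
max(second-highest $38,700, reserve $22,300) = $38,700; the reserve does not bind.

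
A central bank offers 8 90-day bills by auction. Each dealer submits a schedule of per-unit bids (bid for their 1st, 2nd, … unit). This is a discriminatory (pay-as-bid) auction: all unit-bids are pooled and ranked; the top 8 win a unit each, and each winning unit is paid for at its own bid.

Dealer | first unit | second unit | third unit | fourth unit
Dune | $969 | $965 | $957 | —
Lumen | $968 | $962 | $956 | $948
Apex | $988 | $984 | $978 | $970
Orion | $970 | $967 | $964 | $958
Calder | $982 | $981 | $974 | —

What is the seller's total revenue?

Merging the schedules and taking the best 8: 988 (Apex-1), 984 (Apex-2), 982 (Calder-1), 981 (Calder-2), 978 (Apex-3), 974 (Calder-3), 970 (Apex-4), 970 (Orion-1)
Next rejected bid: $969 (not a price — pay-as-bid).
Each winning unit pays its own bid.
Revenue = 988 + 984 + 982 + 981 + 978 + 974 + 970 + 970 = $7,827.

Total revenue: $7,827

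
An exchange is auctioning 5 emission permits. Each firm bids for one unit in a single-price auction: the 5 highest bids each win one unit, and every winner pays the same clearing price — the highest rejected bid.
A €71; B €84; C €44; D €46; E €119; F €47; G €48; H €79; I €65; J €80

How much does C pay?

C pays €0

Ordering the bids: 119 (E), 84 (B), 80 (J), 79 (H), 71 (A), 65 (I), 48 (G), …
The 5 highest are E, B, J, H, A.
Highest unsuccessful bid: €65 → clearing price.
C does not win → pays €0.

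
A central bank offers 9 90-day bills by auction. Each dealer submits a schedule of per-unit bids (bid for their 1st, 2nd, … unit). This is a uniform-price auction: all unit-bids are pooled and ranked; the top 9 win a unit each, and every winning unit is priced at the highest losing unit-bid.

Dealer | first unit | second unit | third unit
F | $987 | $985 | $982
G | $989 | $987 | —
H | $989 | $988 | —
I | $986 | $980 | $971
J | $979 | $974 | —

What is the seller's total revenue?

Total revenue: $8,811

Merging the schedules and taking the best 9: 989 (G-1), 989 (H-1), 988 (H-2), 987 (F-1), 987 (G-2), 986 (I-1), 985 (F-2), 982 (F-3), 980 (I-2)
Highest rejected unit-bid = $979.
Allocation: F 3, G 2, H 2, I 2. Every unit priced at $979.
Revenue = 9 × 979 = $8,811.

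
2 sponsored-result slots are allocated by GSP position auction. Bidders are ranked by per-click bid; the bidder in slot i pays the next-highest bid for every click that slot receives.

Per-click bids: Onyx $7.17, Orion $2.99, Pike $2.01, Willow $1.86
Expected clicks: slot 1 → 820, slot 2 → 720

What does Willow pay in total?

Willow pays $0.00

Ranked by bid: $7.17 (Onyx) > $2.99 (Orion) > $2.01 (Pike) > …
Willow ranks below slot 2 → no slot, pays nothing.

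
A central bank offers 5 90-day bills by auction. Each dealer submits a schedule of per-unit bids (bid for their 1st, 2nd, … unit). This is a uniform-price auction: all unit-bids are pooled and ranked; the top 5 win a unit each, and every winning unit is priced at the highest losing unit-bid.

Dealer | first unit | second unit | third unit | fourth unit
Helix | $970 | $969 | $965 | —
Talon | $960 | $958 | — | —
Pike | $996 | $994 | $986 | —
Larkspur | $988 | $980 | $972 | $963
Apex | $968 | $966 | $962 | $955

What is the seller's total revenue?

Merging the schedules and taking the best 5: 996 (Pike-1), 994 (Pike-2), 988 (Larkspur-1), 986 (Pike-3), 980 (Larkspur-2)
The (k+1)-th unit-bid is $972.
Allocation: Larkspur 2, Pike 3. Every unit priced at $972.
Revenue = 5 × 972 = $4,860.

Total revenue: $4,860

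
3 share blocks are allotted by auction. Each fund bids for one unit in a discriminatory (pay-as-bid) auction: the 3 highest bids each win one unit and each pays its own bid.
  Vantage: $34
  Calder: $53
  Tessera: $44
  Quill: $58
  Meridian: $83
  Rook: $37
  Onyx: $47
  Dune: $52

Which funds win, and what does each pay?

Meridian $83, Quill $58, Calder $53

Ordering the bids: 83 (Meridian), 58 (Quill), 53 (Calder), 52 (Dune), 47 (Onyx), …
Top 3: Meridian, Quill, Calder.
Each winner pays its own bid: Meridian $83, Quill $58, Calder $53.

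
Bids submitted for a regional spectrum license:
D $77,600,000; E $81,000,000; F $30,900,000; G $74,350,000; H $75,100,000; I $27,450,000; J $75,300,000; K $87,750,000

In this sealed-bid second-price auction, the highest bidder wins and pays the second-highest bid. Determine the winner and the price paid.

Bids ranked: 87,750,000 (K) > 81,000,000 (E) > 77,600,000 (D) > 75,300,000 (J) > 75,100,000 (H) > 74,350,000 (G) > …
Second-price: K pays E's bid of $81,000,000.

K pays $81,000,000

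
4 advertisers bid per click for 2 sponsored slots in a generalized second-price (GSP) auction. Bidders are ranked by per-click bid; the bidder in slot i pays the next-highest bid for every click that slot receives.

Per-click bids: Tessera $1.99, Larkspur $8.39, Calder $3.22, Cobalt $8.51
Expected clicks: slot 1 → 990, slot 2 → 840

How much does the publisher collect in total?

Total revenue: $11010.90

Sorting advertisers: $8.51 (Cobalt) > $8.39 (Larkspur) > $3.22 (Calder) > …
Slot 1: Cobalt pays $8.39 × 990 = $8306.10
Slot 2: Larkspur pays $3.22 × 840 = $2704.80
Total = $11010.90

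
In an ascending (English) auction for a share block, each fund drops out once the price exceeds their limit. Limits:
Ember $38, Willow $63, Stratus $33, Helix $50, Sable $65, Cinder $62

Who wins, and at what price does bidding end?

Sable wins at $63

Sorting limits: 65 (Sable) > 63 (Willow) > 62 (Cinder) > 50 (Helix) > 38 (Ember) > 33 (Stratus)
Willow is the last rival to drop out, at $63; Sable remains and wins at that price.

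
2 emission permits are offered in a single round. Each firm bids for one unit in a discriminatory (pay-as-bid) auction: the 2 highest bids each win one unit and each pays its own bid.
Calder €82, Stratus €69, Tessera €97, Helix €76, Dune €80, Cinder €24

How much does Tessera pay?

Tessera pays €97

Ordering the bids: 97 (Tessera), 82 (Calder), 80 (Dune), 76 (Helix), …
The 2 highest are Tessera, Calder.
Tessera wins → own bid €97.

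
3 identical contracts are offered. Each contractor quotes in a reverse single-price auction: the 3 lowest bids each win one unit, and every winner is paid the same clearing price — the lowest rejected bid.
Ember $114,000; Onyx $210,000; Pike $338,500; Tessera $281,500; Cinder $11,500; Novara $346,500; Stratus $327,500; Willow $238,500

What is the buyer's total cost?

Total cost: $715,500

Ordering the bids: 11,500 (Cinder), 114,000 (Ember), 210,000 (Onyx), 238,500 (Willow), 281,500 (Tessera), …
Lowest 3: Cinder, Ember, Onyx.
First losing bid is Willow's $238,500, which sets the uniform price.
Total cost = 3 × $238,500 = $715,500.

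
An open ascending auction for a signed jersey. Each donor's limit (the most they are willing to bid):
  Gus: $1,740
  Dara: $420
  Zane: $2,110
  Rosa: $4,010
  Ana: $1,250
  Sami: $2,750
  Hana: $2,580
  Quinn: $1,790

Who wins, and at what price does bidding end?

Rule: the price rises until one bidder remains; the winner pays the price at which the last rival dropped out.
Limits in order: 4,010 (Rosa) > 2,750 (Sami) > 2,580 (Hana) > 2,110 (Zane) > 1,790 (Quinn) > 1,740 (Gus) > …
Sami is the last rival to drop out, at $2,750; Rosa remains and wins at that price.

Rosa wins at $2,750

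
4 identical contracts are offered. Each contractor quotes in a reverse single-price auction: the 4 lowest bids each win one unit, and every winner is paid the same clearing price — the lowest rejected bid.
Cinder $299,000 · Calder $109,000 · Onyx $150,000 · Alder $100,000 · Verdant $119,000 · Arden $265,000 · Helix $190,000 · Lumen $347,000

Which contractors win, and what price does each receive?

Bids ranked low→high: 100,000 (Alder), 109,000 (Calder), 119,000 (Verdant), 150,000 (Onyx), 190,000 (Helix), 265,000 (Arden), …
Winners (4 units): Alder, Calder, Verdant, Onyx.
First losing bid is Helix's $190,000, which sets the uniform price.

Alder, Calder, Verdant, Onyx; each is paid $190,000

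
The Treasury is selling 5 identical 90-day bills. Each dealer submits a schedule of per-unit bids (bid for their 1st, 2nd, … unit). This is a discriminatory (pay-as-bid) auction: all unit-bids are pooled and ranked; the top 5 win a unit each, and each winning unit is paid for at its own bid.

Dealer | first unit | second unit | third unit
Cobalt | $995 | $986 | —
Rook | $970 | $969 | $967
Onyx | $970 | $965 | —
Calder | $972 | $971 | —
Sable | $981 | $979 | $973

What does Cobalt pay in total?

All unit-bids, highest first — top 5: 995 (Cobalt-1), 986 (Cobalt-2), 981 (Sable-1), 979 (Sable-2), 973 (Sable-3)
Next rejected bid: $972 (not a price — pay-as-bid).
Cobalt's winning unit-bids: 995 + 986 = $1,981.

Cobalt pays $1,981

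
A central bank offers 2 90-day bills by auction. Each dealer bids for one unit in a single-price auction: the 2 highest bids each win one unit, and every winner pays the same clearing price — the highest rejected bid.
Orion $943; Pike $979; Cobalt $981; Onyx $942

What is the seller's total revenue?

Ordering the bids: 981 (Cobalt), 979 (Pike), 943 (Orion), 942 (Onyx)
Winners (2 units): Cobalt, Pike.
Highest unsuccessful bid: $943 → clearing price.
Total revenue = 2 × $943 = $1,886.

Total revenue: $1,886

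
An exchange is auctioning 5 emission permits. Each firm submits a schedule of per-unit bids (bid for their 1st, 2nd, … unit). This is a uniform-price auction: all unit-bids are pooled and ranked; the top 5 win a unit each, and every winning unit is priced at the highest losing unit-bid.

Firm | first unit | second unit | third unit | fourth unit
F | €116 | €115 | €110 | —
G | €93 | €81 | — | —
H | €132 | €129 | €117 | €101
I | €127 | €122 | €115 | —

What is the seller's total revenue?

Total revenue: €580

All unit-bids, highest first — top 5: 132 (H-1), 129 (H-2), 127 (I-1), 122 (I-2), 117 (H-3)
First bid not allocated: €116.
Allocation: H 3, I 2. Every unit priced at €116.
Revenue = 5 × 116 = €580.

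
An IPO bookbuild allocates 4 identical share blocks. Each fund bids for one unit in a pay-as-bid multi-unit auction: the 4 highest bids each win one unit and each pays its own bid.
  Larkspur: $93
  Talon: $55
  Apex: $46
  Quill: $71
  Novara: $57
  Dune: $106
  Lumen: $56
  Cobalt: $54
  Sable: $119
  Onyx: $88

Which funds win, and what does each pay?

Ordering the bids: 119 (Sable), 106 (Dune), 93 (Larkspur), 88 (Onyx), 71 (Quill), 57 (Novara), …
Top 4: Sable, Dune, Larkspur, Onyx.
Each winner pays its own bid: Sable $119, Dune $106, Larkspur $93, Onyx $88.

Sable $119, Dune $106, Larkspur $93, Onyx $88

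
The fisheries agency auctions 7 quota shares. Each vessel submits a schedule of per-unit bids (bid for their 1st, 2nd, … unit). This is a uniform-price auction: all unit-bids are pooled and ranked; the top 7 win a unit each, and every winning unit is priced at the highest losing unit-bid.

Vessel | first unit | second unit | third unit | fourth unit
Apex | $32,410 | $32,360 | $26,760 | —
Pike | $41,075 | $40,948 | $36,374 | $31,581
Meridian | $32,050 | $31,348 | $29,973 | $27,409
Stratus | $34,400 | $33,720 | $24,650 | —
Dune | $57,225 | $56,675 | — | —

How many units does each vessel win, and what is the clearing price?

All unit-bids, highest first — top 7: 57,225 (Dune-1), 56,675 (Dune-2), 41,075 (Pike-1), 40,948 (Pike-2), 36,374 (Pike-3), 34,400 (Stratus-1), 33,720 (Stratus-2)
Highest rejected unit-bid = $32,410.
Allocation: Dune 2, Pike 3, Stratus 2.

Dune 2, Pike 3, Stratus 2; clearing price $32,410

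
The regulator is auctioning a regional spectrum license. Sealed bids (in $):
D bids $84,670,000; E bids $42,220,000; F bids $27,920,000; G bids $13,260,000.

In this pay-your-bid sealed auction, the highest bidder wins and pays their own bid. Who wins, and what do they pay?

Bids in order: 84,670,000 (D) > 42,220,000 (E) > 27,920,000 (F) > 13,260,000 (G)
D is highest → pays own bid, $84,670,000.

D pays $84,670,000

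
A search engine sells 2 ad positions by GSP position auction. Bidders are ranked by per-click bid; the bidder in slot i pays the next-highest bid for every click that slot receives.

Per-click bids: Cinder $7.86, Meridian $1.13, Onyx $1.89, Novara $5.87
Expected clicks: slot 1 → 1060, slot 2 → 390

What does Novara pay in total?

Sorting advertisers: $7.86 (Cinder) > $5.87 (Novara) > $1.89 (Onyx) > …
Novara holds slot 2 → pays next bid $1.89 × 390 clicks = $737.10.

Novara pays $737.10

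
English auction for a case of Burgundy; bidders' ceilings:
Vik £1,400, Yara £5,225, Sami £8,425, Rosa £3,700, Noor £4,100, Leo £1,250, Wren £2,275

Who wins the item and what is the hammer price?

Limits ranked: 8,425 (Sami) > 5,225 (Yara) > 4,100 (Noor) > 3,700 (Rosa) > 2,275 (Wren) > 1,400 (Vik) > …
Once the price passes £5,225, only Sami is left; the hammer falls at Yara's limit of £5,225.

Sami wins at £5,225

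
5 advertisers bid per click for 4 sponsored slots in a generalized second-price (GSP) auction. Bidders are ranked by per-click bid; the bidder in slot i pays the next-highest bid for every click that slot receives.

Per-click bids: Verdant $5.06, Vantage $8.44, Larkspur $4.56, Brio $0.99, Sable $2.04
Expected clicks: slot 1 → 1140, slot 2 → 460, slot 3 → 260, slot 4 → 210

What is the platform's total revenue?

Sorting advertisers: $8.44 (Vantage) > $5.06 (Verdant) > $4.56 (Larkspur) > $2.04 (Sable) > $0.99 (Brio)
Slot 1: Vantage pays $5.06 × 1140 = $5768.40
Slot 2: Verdant pays $4.56 × 460 = $2097.60
Slot 3: Larkspur pays $2.04 × 260 = $530.40
Slot 4: Sable pays $0.99 × 210 = $207.90
Total = $8604.30

Total revenue: $8604.30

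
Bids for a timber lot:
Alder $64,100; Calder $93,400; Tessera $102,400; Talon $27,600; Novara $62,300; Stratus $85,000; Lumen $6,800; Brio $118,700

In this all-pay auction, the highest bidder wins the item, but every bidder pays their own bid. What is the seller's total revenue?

Bids in order: 118,700 (Brio) > 102,400 (Tessera) > 93,400 (Calder) > 85,000 (Stratus) > 64,100 (Alder) > 62,300 (Novara) > …
Every bidder forfeits their bid regardless of winning.
Revenue = 64,100 + 93,400 + 102,400 + 27,600 + 62,300 + 85,000 + 6,800 + 118,700 = $560,300.

Total revenue: $560,300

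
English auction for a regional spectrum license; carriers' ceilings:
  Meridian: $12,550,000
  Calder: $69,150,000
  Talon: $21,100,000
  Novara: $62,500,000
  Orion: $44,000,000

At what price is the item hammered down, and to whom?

Ascending (English) auction: the price rises until one bidder remains; the winner pays the price at which the last rival dropped out.
Limits in order: 69,150,000 (Calder) > 62,500,000 (Novara) > 44,000,000 (Orion) > 21,100,000 (Talon) > 12,550,000 (Meridian)
Bidding ends when Novara exits at $62,500,000; Calder takes it.

Calder wins at $62,500,000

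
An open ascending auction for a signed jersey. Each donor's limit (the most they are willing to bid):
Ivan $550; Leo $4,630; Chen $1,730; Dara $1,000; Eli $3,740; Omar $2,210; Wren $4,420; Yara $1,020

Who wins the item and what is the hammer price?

Leo wins at $4,420

Open ascending-bid auction: the price rises until one bidder remains; the winner pays the price at which the last rival dropped out.
Sorting limits: 4,630 (Leo) > 4,420 (Wren) > 3,740 (Eli) > 2,210 (Omar) > 1,730 (Chen) > 1,020 (Yara) > …
Once the price passes $4,420, only Leo is left; the hammer falls at Wren's limit of $4,420.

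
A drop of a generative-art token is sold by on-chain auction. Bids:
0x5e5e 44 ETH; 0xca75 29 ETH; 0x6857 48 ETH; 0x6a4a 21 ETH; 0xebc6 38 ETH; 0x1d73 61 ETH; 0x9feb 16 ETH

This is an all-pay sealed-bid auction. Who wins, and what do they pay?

0x1d73 pays 61 ETH

All-pay sealed-bid auction: the highest bidder wins the item, but every bidder pays their own bid.
Bids ranked: 61 (0x1d73) > 48 (0x6857) > 44 (0x5e5e) > 38 (0xebc6) > 29 (0xca75) > 21 (0x6a4a) > …
0x1d73 is highest and takes the item; every bidder forfeits their bid.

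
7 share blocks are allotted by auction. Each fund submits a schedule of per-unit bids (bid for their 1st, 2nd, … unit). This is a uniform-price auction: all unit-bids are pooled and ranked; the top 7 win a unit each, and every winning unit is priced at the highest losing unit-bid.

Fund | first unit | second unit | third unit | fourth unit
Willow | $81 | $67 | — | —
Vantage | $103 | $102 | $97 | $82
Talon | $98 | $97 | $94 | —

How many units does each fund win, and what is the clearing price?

Talon 3, Vantage 4; clearing price $81

All unit-bids, highest first — top 7: 103 (Vantage-1), 102 (Vantage-2), 98 (Talon-1), 97 (Vantage-3), 97 (Talon-2), 94 (Talon-3), 82 (Vantage-4)
Highest rejected unit-bid = $81.
Allocation: Talon 3, Vantage 4.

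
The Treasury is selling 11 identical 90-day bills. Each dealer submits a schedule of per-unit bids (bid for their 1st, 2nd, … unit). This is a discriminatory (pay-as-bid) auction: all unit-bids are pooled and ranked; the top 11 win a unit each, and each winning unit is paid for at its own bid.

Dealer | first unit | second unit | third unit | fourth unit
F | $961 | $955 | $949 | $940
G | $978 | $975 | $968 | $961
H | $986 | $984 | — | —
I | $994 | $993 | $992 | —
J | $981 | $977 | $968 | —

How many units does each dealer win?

Pooled unit-bids ranked (top 11): 994 (I-1), 993 (I-2), 992 (I-3), 986 (H-1), 984 (H-2), 981 (J-1), 978 (G-1), 977 (J-2), 975 (G-2), 968 (G-3), 968 (J-3)
Next rejected bid: $961 (not a price — pay-as-bid).
Allocation: G 3, H 2, I 3, J 3.

G 3, H 2, I 3, J 3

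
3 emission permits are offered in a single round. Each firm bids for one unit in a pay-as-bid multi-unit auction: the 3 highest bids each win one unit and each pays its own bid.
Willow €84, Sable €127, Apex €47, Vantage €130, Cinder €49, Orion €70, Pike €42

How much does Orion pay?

Ordering the bids: 130 (Vantage), 127 (Sable), 84 (Willow), 70 (Orion), 49 (Cinder), …
Winners (3 units): Vantage, Sable, Willow.
Orion does not win → €0.

Orion pays €0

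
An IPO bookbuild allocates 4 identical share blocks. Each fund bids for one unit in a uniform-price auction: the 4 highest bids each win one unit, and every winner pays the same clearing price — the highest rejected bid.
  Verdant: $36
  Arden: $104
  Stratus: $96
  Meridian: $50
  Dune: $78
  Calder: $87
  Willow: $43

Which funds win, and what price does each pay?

Arden, Stratus, Calder, Dune; each pays $50

Sorting: 104 (Arden), 96 (Stratus), 87 (Calder), 78 (Dune), 50 (Meridian), 43 (Willow), …
Top 4: Arden, Stratus, Calder, Dune.
Clearing price = highest rejected bid = $50.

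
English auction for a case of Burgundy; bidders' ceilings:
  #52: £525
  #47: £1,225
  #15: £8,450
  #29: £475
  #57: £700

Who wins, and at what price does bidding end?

#15 wins at £1,225

Ascending (English) auction: the price rises until one bidder remains; the winner pays the price at which the last rival dropped out.
Limits in order: 8,450 (#15) > 1,225 (#47) > 700 (#57) > 525 (#52) > 475 (#29)
Bidding ends when #47 exits at £1,225; #15 takes it.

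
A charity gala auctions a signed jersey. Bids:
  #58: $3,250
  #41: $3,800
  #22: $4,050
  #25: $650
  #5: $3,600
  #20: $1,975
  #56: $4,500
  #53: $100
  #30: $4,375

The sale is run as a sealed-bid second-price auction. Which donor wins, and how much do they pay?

#56 pays $4,375

Sealed-bid second-price auction: the highest bidder wins and pays the second-highest bid.
Bids in order: 4,500 (#56) > 4,375 (#30) > 4,050 (#22) > 3,800 (#41) > 3,600 (#5) > 3,250 (#58) > …
Second-price: #56 pays #30's bid of $4,375.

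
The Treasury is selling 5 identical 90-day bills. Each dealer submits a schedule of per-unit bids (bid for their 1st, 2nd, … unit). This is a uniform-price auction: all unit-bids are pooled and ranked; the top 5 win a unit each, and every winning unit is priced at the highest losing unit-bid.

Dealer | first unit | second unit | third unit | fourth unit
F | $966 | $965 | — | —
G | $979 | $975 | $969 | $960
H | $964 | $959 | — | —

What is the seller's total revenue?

Pooled unit-bids ranked (top 5): 979 (G-1), 975 (G-2), 969 (G-3), 966 (F-1), 965 (F-2)
First bid not allocated: $964.
Allocation: F 2, G 3. Every unit priced at $964.
Revenue = 5 × 964 = $4,820.

Total revenue: $4,820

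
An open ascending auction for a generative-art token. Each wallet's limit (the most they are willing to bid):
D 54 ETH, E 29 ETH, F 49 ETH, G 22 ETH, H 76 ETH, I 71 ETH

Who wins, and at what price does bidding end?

H wins at 71 ETH

Rule: the price rises until one bidder remains; the winner pays the price at which the last rival dropped out.
Sorting limits: 76 (H) > 71 (I) > 54 (D) > 49 (F) > 29 (E) > 22 (G)
Bidding ends when I exits at 71 ETH; H takes it.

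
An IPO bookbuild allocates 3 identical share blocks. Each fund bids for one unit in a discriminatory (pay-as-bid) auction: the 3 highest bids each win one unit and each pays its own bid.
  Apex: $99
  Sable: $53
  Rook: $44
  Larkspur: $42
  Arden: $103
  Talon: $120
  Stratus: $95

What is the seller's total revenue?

Ordering the bids: 120 (Talon), 103 (Arden), 99 (Apex), 95 (Stratus), 53 (Sable), …
Winners (3 units): Talon, Arden, Apex.
Total revenue = 120 + 103 + 99 = $322.

Total revenue: $322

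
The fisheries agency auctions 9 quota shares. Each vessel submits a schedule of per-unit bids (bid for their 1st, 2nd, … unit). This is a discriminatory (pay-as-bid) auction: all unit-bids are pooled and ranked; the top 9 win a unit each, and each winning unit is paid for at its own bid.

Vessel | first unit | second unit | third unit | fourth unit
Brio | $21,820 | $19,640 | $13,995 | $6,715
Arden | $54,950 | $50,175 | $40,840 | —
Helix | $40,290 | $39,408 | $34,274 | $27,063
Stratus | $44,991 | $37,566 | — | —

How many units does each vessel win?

All unit-bids, highest first — top 9: 54,950 (Arden-1), 50,175 (Arden-2), 44,991 (Stratus-1), 40,840 (Arden-3), 40,290 (Helix-1), 39,408 (Helix-2), 37,566 (Stratus-2), 34,274 (Helix-3), 27,063 (Helix-4)
Next rejected bid: $21,820 (not a price — pay-as-bid).
Allocation: Arden 3, Helix 4, Stratus 2.

Arden 3, Helix 4, Stratus 2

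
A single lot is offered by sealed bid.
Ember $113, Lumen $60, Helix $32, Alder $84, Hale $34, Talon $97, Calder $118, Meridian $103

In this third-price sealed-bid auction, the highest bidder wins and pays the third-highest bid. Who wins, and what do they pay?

Bids ranked: 118 (Calder) > 113 (Ember) > 103 (Meridian) > 97 (Talon) > 84 (Alder) > 60 (Lumen) > …
Calder is highest; pays the third-highest bid, $103.

Calder pays $103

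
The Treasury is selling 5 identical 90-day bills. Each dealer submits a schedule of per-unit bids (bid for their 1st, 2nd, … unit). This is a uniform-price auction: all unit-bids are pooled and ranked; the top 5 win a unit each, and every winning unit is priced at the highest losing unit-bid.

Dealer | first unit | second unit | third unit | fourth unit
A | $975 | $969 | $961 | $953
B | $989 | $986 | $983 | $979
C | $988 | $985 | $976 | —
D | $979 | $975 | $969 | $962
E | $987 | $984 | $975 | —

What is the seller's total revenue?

Total revenue: $4,920

Pooled unit-bids ranked (top 5): 989 (B-1), 988 (C-1), 987 (E-1), 986 (B-2), 985 (C-2)
First bid not allocated: $984.
Allocation: B 2, C 2, E 1. Every unit priced at $984.
Revenue = 5 × 984 = $4,920.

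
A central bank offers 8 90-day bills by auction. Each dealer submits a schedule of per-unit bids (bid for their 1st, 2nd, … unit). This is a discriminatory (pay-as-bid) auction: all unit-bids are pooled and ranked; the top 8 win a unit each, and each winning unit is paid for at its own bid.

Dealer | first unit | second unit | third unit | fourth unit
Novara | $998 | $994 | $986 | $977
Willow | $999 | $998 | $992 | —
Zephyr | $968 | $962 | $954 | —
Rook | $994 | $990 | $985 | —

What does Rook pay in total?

Rook pays $1,984

All unit-bids, highest first — top 8: 999 (Willow-1), 998 (Novara-1), 998 (Willow-2), 994 (Novara-2), 994 (Rook-1), 992 (Willow-3), 990 (Rook-2), 986 (Novara-3)
Next rejected bid: $985 (not a price — pay-as-bid).
Rook's winning unit-bids: 994 + 990 = $1,984.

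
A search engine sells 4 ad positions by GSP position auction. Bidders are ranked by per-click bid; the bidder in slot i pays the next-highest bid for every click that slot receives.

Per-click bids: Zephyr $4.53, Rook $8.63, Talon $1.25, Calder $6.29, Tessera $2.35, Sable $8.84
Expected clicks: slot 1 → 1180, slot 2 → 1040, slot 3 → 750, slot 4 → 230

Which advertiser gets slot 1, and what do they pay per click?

Per-click bids in order: $8.84 (Sable) > $8.63 (Rook) > $6.29 (Calder) > $4.53 (Zephyr) > $2.35 (Tessera) > …
Slot 1 goes to the first-ranked bidder, Sable, who pays the next bid down: $8.63/click.

Sable; $8.63 per click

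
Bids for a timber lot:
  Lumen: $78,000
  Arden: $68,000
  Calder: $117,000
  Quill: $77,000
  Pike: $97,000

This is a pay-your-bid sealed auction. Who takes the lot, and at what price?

Calder pays $117,000

Bids ranked: 117,000 (Calder) > 97,000 (Pike) > 78,000 (Lumen) > 77,000 (Quill) > 68,000 (Arden)
Calder is highest → pays own bid, $117,000.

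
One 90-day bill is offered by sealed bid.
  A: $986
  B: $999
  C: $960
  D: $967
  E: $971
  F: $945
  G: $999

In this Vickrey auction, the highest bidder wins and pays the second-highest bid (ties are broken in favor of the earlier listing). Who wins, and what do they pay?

B pays $999

Vickrey auction: the highest bidder wins and pays the second-highest bid.
Bids in order: 999 (B) > 999 (G) > 986 (A) > 971 (E) > 967 (D) > 960 (C) > …
B and G tie at $999; tie-break gives it to B.
B wins with the highest bid; price is set by the runner-up at $999.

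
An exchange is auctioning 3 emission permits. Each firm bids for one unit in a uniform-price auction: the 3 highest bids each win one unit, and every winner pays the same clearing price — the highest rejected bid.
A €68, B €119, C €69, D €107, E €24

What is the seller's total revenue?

Total revenue: €204

Bids ranked high→low: 119 (B), 107 (D), 69 (C), 68 (A), 24 (E)
Top 3: B, D, C.
First losing bid is A's €68, which sets the uniform price.
Total revenue = 3 × €68 = €204.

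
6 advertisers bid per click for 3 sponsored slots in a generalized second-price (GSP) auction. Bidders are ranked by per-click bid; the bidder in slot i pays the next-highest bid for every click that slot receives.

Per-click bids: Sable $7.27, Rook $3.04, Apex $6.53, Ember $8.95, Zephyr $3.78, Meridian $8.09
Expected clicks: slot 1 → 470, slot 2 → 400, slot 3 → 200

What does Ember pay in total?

Ember pays $3802.30

Per-click bids in order: $8.95 (Ember) > $8.09 (Meridian) > $7.27 (Sable) > $6.53 (Apex) > …
Ember holds slot 1 → pays next bid $8.09 × 470 clicks = $3802.30.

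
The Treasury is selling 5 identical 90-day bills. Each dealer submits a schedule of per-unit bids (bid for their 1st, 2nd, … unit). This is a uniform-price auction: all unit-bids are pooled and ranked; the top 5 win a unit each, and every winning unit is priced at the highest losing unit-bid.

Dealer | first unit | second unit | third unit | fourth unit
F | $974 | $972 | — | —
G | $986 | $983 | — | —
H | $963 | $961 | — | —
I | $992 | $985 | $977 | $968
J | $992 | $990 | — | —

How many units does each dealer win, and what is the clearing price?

G 1, I 2, J 2; clearing price $983

Merging the schedules and taking the best 5: 992 (I-1), 992 (J-1), 990 (J-2), 986 (G-1), 985 (I-2)
The (k+1)-th unit-bid is $983.
Allocation: G 1, I 2, J 2.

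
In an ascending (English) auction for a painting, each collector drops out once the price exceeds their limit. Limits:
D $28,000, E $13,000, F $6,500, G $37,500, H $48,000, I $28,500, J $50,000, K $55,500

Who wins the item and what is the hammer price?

K wins at $50,000

Rule: the price rises until one bidder remains; the winner pays the price at which the last rival dropped out.
Sorting limits: 55,500 (K) > 50,000 (J) > 48,000 (H) > 37,500 (G) > 28,500 (I) > 28,000 (D) > …
Once the price passes $50,000, only K is left; the hammer falls at J's limit of $50,000.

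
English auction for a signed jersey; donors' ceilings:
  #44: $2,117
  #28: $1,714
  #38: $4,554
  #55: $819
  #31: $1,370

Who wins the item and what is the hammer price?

#38 wins at $2,117

Limits in order: 4,554 (#38) > 2,117 (#44) > 1,714 (#28) > 1,370 (#31) > 819 (#55)
Bidding ends when #44 exits at $2,117; #38 takes it.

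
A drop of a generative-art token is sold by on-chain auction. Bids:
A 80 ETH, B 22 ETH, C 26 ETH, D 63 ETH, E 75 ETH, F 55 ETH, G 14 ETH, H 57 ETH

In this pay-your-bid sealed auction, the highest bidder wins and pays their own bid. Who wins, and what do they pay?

A pays 80 ETH

Sorting bids: 80 (A) > 75 (E) > 63 (D) > 57 (H) > 55 (F) > 26 (C) > …
A has the highest bid and pays exactly that: 80 ETH.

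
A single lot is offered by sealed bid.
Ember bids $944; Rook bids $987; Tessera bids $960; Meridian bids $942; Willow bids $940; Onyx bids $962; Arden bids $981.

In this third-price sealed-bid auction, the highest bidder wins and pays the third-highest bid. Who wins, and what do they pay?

Third-price sealed-bid auction: the highest bidder wins and pays the third-highest bid.
Bids ranked: 987 (Rook) > 981 (Arden) > 962 (Onyx) > 960 (Tessera) > 944 (Ember) > 942 (Meridian) > …
Rook wins; payment is bid #3 in the ranking = $962.

Rook pays $962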